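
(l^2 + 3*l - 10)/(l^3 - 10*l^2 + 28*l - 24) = (l + 5)/(l^2 - 8*l + 12)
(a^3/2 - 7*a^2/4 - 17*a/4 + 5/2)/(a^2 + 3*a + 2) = (2*a^2 - 11*a + 5)/(4*(a + 1))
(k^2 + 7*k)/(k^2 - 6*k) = (k + 7)/(k - 6)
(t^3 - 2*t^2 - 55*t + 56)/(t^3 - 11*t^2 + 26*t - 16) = (t + 7)/(t - 2)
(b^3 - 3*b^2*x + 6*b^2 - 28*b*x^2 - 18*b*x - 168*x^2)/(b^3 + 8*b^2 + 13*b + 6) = (b^2 - 3*b*x - 28*x^2)/(b^2 + 2*b + 1)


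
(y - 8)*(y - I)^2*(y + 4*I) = y^4 - 8*y^3 + 2*I*y^3 + 7*y^2 - 16*I*y^2 - 56*y - 4*I*y + 32*I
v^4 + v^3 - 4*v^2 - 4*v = v*(v - 2)*(v + 1)*(v + 2)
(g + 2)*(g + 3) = g^2 + 5*g + 6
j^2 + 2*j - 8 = (j - 2)*(j + 4)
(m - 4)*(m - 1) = m^2 - 5*m + 4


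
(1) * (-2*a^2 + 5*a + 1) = -2*a^2 + 5*a + 1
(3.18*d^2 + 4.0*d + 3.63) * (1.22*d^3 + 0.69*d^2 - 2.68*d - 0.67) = 3.8796*d^5 + 7.0742*d^4 - 1.3338*d^3 - 10.3459*d^2 - 12.4084*d - 2.4321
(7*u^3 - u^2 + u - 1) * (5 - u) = -7*u^4 + 36*u^3 - 6*u^2 + 6*u - 5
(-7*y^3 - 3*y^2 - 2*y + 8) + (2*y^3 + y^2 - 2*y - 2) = -5*y^3 - 2*y^2 - 4*y + 6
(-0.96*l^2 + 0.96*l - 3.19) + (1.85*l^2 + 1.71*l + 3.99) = 0.89*l^2 + 2.67*l + 0.8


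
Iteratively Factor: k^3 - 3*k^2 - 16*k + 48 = (k - 3)*(k^2 - 16) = (k - 4)*(k - 3)*(k + 4)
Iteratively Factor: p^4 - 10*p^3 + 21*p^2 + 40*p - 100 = (p - 5)*(p^3 - 5*p^2 - 4*p + 20) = (p - 5)*(p - 2)*(p^2 - 3*p - 10) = (p - 5)^2*(p - 2)*(p + 2)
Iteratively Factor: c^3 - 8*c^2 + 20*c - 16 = (c - 2)*(c^2 - 6*c + 8) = (c - 2)^2*(c - 4)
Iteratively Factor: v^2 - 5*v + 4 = (v - 4)*(v - 1)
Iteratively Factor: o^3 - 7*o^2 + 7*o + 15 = (o + 1)*(o^2 - 8*o + 15) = (o - 3)*(o + 1)*(o - 5)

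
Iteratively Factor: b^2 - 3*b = (b)*(b - 3)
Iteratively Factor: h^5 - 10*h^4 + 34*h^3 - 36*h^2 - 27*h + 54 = (h - 3)*(h^4 - 7*h^3 + 13*h^2 + 3*h - 18) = (h - 3)^2*(h^3 - 4*h^2 + h + 6) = (h - 3)^3*(h^2 - h - 2) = (h - 3)^3*(h - 2)*(h + 1)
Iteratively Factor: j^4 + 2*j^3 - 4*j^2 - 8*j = (j + 2)*(j^3 - 4*j) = j*(j + 2)*(j^2 - 4) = j*(j + 2)^2*(j - 2)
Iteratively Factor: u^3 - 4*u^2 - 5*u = (u)*(u^2 - 4*u - 5) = u*(u + 1)*(u - 5)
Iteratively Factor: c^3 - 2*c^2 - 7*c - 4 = (c + 1)*(c^2 - 3*c - 4) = (c + 1)^2*(c - 4)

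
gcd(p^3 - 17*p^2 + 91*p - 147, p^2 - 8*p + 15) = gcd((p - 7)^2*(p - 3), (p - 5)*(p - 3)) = p - 3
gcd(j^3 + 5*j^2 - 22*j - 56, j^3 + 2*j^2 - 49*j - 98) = j^2 + 9*j + 14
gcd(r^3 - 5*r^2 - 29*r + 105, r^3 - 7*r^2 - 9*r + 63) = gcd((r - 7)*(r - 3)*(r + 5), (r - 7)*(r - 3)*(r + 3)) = r^2 - 10*r + 21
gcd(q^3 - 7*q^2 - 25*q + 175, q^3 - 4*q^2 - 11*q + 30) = q - 5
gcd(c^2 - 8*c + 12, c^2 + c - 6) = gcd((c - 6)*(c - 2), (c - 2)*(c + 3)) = c - 2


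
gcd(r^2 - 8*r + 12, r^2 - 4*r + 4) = r - 2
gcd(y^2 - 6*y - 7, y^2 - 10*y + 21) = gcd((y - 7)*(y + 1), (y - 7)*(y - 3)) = y - 7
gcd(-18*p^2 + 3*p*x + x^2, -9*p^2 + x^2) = -3*p + x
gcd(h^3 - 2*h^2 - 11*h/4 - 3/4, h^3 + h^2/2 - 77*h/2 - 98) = 1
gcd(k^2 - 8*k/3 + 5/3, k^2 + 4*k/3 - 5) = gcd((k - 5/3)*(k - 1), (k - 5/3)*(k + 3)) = k - 5/3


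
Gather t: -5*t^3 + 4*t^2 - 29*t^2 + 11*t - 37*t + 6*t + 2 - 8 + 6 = -5*t^3 - 25*t^2 - 20*t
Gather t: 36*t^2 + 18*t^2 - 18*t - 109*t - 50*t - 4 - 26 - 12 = 54*t^2 - 177*t - 42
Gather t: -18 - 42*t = -42*t - 18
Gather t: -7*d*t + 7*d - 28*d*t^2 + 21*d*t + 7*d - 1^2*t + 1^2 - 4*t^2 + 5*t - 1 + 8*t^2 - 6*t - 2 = 14*d + t^2*(4 - 28*d) + t*(14*d - 2) - 2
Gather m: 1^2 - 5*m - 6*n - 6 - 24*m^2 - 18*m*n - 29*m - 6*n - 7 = -24*m^2 + m*(-18*n - 34) - 12*n - 12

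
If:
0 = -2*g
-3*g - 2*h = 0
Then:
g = 0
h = 0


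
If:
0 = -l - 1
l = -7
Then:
No Solution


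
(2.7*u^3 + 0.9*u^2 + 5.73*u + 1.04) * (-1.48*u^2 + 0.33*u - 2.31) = -3.996*u^5 - 0.441*u^4 - 14.4204*u^3 - 1.7273*u^2 - 12.8931*u - 2.4024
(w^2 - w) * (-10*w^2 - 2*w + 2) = -10*w^4 + 8*w^3 + 4*w^2 - 2*w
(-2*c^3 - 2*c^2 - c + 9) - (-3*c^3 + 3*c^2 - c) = c^3 - 5*c^2 + 9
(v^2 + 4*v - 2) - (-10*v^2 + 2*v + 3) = 11*v^2 + 2*v - 5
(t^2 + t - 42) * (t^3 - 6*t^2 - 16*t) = t^5 - 5*t^4 - 64*t^3 + 236*t^2 + 672*t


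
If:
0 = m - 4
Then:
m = 4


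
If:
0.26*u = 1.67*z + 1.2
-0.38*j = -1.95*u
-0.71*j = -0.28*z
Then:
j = -0.29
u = -0.06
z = -0.73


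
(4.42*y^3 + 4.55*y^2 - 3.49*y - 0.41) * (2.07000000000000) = 9.1494*y^3 + 9.4185*y^2 - 7.2243*y - 0.8487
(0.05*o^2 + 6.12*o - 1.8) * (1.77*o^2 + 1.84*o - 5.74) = 0.0885*o^4 + 10.9244*o^3 + 7.7878*o^2 - 38.4408*o + 10.332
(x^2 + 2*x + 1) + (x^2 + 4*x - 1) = 2*x^2 + 6*x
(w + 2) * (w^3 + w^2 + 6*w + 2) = w^4 + 3*w^3 + 8*w^2 + 14*w + 4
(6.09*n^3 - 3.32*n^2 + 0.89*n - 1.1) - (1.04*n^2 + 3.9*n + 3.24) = 6.09*n^3 - 4.36*n^2 - 3.01*n - 4.34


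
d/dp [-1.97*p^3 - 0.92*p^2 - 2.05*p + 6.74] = -5.91*p^2 - 1.84*p - 2.05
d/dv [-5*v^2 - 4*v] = -10*v - 4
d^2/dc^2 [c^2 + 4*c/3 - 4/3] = 2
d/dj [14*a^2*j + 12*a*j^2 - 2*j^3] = 14*a^2 + 24*a*j - 6*j^2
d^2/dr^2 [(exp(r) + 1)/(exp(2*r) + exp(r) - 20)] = (exp(4*r) + 3*exp(3*r) + 123*exp(2*r) + 101*exp(r) + 420)*exp(r)/(exp(6*r) + 3*exp(5*r) - 57*exp(4*r) - 119*exp(3*r) + 1140*exp(2*r) + 1200*exp(r) - 8000)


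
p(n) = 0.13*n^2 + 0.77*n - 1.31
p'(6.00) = 2.33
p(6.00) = 7.99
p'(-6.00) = -0.79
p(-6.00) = -1.25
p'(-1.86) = 0.29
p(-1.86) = -2.29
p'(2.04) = 1.30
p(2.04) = 0.80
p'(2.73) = 1.48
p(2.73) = 1.76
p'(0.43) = 0.88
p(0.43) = -0.95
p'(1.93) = 1.27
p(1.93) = 0.66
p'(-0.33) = 0.68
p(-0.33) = -1.55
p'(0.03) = 0.78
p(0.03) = -1.29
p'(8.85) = 3.07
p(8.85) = 15.69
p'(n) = 0.26*n + 0.77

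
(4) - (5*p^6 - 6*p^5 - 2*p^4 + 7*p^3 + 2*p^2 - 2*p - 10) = -5*p^6 + 6*p^5 + 2*p^4 - 7*p^3 - 2*p^2 + 2*p + 14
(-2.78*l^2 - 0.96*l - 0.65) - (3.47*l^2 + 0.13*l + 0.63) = -6.25*l^2 - 1.09*l - 1.28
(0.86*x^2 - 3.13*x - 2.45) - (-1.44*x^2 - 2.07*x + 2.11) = 2.3*x^2 - 1.06*x - 4.56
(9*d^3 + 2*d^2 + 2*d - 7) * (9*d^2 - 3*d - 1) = 81*d^5 - 9*d^4 + 3*d^3 - 71*d^2 + 19*d + 7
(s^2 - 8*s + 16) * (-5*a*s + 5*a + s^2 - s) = -5*a*s^3 + 45*a*s^2 - 120*a*s + 80*a + s^4 - 9*s^3 + 24*s^2 - 16*s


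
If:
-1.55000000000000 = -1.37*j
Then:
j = 1.13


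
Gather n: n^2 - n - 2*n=n^2 - 3*n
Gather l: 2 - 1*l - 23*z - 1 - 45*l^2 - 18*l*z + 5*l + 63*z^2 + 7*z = -45*l^2 + l*(4 - 18*z) + 63*z^2 - 16*z + 1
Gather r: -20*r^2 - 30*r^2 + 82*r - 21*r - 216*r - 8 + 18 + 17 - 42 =-50*r^2 - 155*r - 15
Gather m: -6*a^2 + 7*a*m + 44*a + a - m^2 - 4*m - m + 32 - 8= -6*a^2 + 45*a - m^2 + m*(7*a - 5) + 24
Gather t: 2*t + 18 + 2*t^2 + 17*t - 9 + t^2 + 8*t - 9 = 3*t^2 + 27*t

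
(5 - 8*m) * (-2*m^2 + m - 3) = 16*m^3 - 18*m^2 + 29*m - 15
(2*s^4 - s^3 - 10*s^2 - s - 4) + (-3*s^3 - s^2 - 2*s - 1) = 2*s^4 - 4*s^3 - 11*s^2 - 3*s - 5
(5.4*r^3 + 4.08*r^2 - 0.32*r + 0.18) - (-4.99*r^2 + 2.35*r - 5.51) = 5.4*r^3 + 9.07*r^2 - 2.67*r + 5.69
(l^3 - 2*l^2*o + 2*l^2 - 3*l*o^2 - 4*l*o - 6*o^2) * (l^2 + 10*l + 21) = l^5 - 2*l^4*o + 12*l^4 - 3*l^3*o^2 - 24*l^3*o + 41*l^3 - 36*l^2*o^2 - 82*l^2*o + 42*l^2 - 123*l*o^2 - 84*l*o - 126*o^2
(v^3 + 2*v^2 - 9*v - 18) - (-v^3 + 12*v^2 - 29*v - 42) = 2*v^3 - 10*v^2 + 20*v + 24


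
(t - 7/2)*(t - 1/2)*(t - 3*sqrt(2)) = t^3 - 3*sqrt(2)*t^2 - 4*t^2 + 7*t/4 + 12*sqrt(2)*t - 21*sqrt(2)/4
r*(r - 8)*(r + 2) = r^3 - 6*r^2 - 16*r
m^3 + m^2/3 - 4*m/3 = m*(m - 1)*(m + 4/3)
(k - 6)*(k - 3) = k^2 - 9*k + 18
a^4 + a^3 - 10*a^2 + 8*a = a*(a - 2)*(a - 1)*(a + 4)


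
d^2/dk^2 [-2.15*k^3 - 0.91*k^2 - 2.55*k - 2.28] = -12.9*k - 1.82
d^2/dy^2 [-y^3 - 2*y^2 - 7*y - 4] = -6*y - 4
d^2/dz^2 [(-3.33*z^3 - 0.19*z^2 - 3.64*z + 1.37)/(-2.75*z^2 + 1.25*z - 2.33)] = (-2.8421709430404e-14*z^5 + 1.4210854715202e-14*z^4 + 24.09355*z^3 - 127.66005*z^2 - 3.21412799999998*z + 36.541282)/(20.796875*z^6 - 28.359375*z^5 + 65.7525*z^4 - 50.009375*z^3 + 55.7103*z^2 - 20.358375*z + 12.649337)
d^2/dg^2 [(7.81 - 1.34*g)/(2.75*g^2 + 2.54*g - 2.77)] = (-(1.34*g - 7.81)*(5.5*g + 2.54)*(11.0*g + 5.08) + (22.11*g - 36.1478)*(2.75*g^2 + 2.54*g - 2.77))/(2.75*g^2 + 2.54*g - 2.77)^3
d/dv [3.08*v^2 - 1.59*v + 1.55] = 6.16*v - 1.59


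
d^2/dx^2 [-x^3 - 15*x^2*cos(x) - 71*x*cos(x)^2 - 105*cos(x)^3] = 15*x^2*cos(x) + 60*x*sin(x) + 142*x*cos(2*x) - 6*x + 142*sin(2*x) + 195*cos(x)/4 + 945*cos(3*x)/4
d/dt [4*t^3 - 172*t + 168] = 12*t^2 - 172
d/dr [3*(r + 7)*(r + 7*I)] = 6*r + 21 + 21*I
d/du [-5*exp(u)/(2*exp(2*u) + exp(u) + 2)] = 10*(exp(2*u) - 1)*exp(u)/(4*exp(4*u) + 4*exp(3*u) + 9*exp(2*u) + 4*exp(u) + 4)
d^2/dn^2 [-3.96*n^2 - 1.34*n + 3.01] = -7.92000000000000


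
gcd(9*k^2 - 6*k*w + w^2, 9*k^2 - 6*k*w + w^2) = 9*k^2 - 6*k*w + w^2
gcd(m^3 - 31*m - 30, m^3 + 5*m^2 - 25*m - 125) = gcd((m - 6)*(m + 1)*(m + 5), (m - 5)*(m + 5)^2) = m + 5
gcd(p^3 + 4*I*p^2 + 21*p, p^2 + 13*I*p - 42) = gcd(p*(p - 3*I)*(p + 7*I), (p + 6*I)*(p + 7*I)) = p + 7*I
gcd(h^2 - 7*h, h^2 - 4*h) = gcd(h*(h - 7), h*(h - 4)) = h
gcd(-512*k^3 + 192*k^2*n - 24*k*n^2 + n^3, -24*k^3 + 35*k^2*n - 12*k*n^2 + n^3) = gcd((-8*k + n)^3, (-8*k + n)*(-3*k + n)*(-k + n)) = 8*k - n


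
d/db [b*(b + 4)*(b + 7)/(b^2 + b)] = (b^2 + 2*b - 17)/(b^2 + 2*b + 1)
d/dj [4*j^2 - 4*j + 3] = 8*j - 4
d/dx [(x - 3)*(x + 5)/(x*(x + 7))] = 5*(x^2 + 6*x + 21)/(x^2*(x^2 + 14*x + 49))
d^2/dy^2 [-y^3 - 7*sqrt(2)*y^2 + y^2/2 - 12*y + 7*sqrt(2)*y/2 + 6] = -6*y - 14*sqrt(2) + 1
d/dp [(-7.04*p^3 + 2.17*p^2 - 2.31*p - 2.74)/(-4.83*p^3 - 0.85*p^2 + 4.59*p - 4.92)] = (16.4651*p^4 - 86.9418*p^3 + 72.2046*p^2 - 26.0108*p + 23.9418)/(23.3289*p^6 + 8.211*p^5 - 43.6169*p^4 + 39.7242*p^3 + 29.4321*p^2 - 45.1656*p + 24.2064)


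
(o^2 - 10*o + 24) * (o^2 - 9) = o^4 - 10*o^3 + 15*o^2 + 90*o - 216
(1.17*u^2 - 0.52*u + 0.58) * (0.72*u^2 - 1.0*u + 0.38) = 0.8424*u^4 - 1.5444*u^3 + 1.3822*u^2 - 0.7776*u + 0.2204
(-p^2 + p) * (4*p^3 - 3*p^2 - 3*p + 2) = -4*p^5 + 7*p^4 - 5*p^2 + 2*p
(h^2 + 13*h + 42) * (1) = h^2 + 13*h + 42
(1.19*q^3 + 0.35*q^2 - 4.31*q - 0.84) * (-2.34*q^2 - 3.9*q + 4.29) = -2.7846*q^5 - 5.46*q^4 + 13.8255*q^3 + 20.2761*q^2 - 15.2139*q - 3.6036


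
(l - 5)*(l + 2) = l^2 - 3*l - 10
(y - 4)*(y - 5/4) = y^2 - 21*y/4 + 5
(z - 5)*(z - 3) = z^2 - 8*z + 15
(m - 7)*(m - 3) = m^2 - 10*m + 21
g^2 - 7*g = g*(g - 7)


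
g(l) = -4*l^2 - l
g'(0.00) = -1.00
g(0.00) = 0.00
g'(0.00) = -1.00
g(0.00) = 0.00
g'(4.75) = -39.00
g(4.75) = -95.00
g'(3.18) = -26.44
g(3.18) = -43.63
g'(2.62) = -21.96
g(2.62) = -30.08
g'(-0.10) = -0.20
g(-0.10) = 0.06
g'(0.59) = -5.72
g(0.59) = -1.98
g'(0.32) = -3.56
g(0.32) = -0.73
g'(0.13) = -2.04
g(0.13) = -0.20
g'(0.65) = -6.20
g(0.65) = -2.34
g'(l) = -8*l - 1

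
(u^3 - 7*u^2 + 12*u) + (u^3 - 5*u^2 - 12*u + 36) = 2*u^3 - 12*u^2 + 36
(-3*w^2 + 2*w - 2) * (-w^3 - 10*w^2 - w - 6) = 3*w^5 + 28*w^4 - 15*w^3 + 36*w^2 - 10*w + 12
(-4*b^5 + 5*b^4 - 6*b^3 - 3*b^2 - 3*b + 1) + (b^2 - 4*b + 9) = -4*b^5 + 5*b^4 - 6*b^3 - 2*b^2 - 7*b + 10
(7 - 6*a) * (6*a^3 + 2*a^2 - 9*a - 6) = -36*a^4 + 30*a^3 + 68*a^2 - 27*a - 42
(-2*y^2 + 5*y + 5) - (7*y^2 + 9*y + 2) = -9*y^2 - 4*y + 3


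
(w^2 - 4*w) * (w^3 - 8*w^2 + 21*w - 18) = w^5 - 12*w^4 + 53*w^3 - 102*w^2 + 72*w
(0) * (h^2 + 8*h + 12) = 0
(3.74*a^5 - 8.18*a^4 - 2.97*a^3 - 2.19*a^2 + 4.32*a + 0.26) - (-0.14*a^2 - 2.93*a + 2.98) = 3.74*a^5 - 8.18*a^4 - 2.97*a^3 - 2.05*a^2 + 7.25*a - 2.72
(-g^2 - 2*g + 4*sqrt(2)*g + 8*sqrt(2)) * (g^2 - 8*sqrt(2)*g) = -g^4 - 2*g^3 + 12*sqrt(2)*g^3 - 64*g^2 + 24*sqrt(2)*g^2 - 128*g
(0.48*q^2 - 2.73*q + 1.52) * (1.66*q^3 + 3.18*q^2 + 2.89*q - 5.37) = 0.7968*q^5 - 3.0054*q^4 - 4.771*q^3 - 5.6337*q^2 + 19.0529*q - 8.1624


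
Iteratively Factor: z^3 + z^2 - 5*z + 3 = (z - 1)*(z^2 + 2*z - 3) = (z - 1)*(z + 3)*(z - 1)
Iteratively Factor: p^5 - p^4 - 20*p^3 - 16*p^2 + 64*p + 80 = (p + 2)*(p^4 - 3*p^3 - 14*p^2 + 12*p + 40) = (p - 2)*(p + 2)*(p^3 - p^2 - 16*p - 20) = (p - 2)*(p + 2)^2*(p^2 - 3*p - 10) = (p - 5)*(p - 2)*(p + 2)^2*(p + 2)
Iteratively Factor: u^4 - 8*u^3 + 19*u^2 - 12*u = (u)*(u^3 - 8*u^2 + 19*u - 12) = u*(u - 1)*(u^2 - 7*u + 12) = u*(u - 4)*(u - 1)*(u - 3)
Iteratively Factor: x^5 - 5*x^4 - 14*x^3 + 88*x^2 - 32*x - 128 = (x - 4)*(x^4 - x^3 - 18*x^2 + 16*x + 32) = (x - 4)*(x + 1)*(x^3 - 2*x^2 - 16*x + 32) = (x - 4)*(x + 1)*(x + 4)*(x^2 - 6*x + 8) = (x - 4)^2*(x + 1)*(x + 4)*(x - 2)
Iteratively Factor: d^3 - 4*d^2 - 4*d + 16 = (d + 2)*(d^2 - 6*d + 8) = (d - 2)*(d + 2)*(d - 4)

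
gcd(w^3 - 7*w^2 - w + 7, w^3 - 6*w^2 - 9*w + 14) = w^2 - 8*w + 7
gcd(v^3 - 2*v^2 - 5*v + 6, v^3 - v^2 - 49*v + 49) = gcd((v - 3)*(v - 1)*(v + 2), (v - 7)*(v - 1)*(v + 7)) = v - 1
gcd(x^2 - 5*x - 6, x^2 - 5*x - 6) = x^2 - 5*x - 6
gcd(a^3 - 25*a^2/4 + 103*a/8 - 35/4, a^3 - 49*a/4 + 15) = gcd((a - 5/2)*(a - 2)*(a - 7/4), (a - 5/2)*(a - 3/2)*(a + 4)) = a - 5/2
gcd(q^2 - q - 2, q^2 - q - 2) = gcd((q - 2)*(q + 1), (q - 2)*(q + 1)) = q^2 - q - 2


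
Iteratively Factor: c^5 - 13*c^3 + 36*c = (c - 2)*(c^4 + 2*c^3 - 9*c^2 - 18*c) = (c - 2)*(c + 3)*(c^3 - c^2 - 6*c) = (c - 2)*(c + 2)*(c + 3)*(c^2 - 3*c) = c*(c - 2)*(c + 2)*(c + 3)*(c - 3)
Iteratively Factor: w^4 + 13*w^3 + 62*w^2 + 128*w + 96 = (w + 4)*(w^3 + 9*w^2 + 26*w + 24) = (w + 4)^2*(w^2 + 5*w + 6) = (w + 3)*(w + 4)^2*(w + 2)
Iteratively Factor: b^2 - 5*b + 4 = (b - 4)*(b - 1)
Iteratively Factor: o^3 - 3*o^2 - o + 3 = (o - 3)*(o^2 - 1) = (o - 3)*(o - 1)*(o + 1)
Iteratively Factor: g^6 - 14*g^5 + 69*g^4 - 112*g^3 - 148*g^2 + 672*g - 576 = (g + 2)*(g^5 - 16*g^4 + 101*g^3 - 314*g^2 + 480*g - 288) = (g - 4)*(g + 2)*(g^4 - 12*g^3 + 53*g^2 - 102*g + 72) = (g - 4)^2*(g + 2)*(g^3 - 8*g^2 + 21*g - 18) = (g - 4)^2*(g - 2)*(g + 2)*(g^2 - 6*g + 9) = (g - 4)^2*(g - 3)*(g - 2)*(g + 2)*(g - 3)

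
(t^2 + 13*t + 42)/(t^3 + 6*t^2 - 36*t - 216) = (t + 7)/(t^2 - 36)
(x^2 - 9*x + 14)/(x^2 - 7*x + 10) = (x - 7)/(x - 5)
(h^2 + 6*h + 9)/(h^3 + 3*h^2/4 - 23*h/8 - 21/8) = 8*(h^2 + 6*h + 9)/(8*h^3 + 6*h^2 - 23*h - 21)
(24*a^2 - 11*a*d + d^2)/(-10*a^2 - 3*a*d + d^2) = (-24*a^2 + 11*a*d - d^2)/(10*a^2 + 3*a*d - d^2)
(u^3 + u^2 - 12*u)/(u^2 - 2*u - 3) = u*(u + 4)/(u + 1)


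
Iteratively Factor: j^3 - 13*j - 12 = (j - 4)*(j^2 + 4*j + 3) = (j - 4)*(j + 1)*(j + 3)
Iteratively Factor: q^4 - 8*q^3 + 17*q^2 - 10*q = (q - 5)*(q^3 - 3*q^2 + 2*q) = (q - 5)*(q - 2)*(q^2 - q) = q*(q - 5)*(q - 2)*(q - 1)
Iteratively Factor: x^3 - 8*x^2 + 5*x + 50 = (x - 5)*(x^2 - 3*x - 10) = (x - 5)*(x + 2)*(x - 5)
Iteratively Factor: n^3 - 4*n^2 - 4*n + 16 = (n + 2)*(n^2 - 6*n + 8) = (n - 4)*(n + 2)*(n - 2)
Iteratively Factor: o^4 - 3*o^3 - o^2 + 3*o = (o)*(o^3 - 3*o^2 - o + 3) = o*(o - 1)*(o^2 - 2*o - 3) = o*(o - 1)*(o + 1)*(o - 3)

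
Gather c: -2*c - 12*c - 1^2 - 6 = -14*c - 7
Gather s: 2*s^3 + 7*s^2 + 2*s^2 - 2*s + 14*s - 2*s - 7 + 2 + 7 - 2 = 2*s^3 + 9*s^2 + 10*s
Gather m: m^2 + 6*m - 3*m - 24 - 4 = m^2 + 3*m - 28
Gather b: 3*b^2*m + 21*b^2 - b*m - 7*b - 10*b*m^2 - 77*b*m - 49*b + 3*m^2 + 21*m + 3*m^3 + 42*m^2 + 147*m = b^2*(3*m + 21) + b*(-10*m^2 - 78*m - 56) + 3*m^3 + 45*m^2 + 168*m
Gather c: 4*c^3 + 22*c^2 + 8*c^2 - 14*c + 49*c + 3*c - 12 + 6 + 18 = 4*c^3 + 30*c^2 + 38*c + 12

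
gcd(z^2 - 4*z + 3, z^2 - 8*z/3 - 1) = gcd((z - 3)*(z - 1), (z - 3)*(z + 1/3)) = z - 3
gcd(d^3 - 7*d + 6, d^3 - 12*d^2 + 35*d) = 1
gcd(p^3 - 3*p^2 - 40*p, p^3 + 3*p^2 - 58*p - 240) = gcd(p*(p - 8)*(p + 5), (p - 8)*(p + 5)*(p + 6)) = p^2 - 3*p - 40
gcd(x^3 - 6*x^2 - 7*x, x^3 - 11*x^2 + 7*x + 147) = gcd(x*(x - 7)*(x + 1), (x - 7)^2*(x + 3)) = x - 7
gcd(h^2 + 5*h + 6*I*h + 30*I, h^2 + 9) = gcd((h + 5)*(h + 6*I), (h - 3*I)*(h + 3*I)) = 1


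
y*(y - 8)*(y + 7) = y^3 - y^2 - 56*y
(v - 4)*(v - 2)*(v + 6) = v^3 - 28*v + 48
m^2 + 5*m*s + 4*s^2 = (m + s)*(m + 4*s)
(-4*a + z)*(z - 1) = -4*a*z + 4*a + z^2 - z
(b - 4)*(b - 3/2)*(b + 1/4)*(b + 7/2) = b^4 - 7*b^3/4 - 55*b^2/4 + 283*b/16 + 21/4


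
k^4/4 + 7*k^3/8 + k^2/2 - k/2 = k*(k/4 + 1/2)*(k - 1/2)*(k + 2)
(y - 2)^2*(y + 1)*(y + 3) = y^4 - 9*y^2 + 4*y + 12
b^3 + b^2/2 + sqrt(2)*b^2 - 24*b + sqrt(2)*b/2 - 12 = (b + 1/2)*(b - 3*sqrt(2))*(b + 4*sqrt(2))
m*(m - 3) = m^2 - 3*m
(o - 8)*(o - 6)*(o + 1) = o^3 - 13*o^2 + 34*o + 48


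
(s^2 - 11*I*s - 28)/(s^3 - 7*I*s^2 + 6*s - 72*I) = (s - 7*I)/(s^2 - 3*I*s + 18)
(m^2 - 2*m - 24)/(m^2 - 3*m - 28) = (m - 6)/(m - 7)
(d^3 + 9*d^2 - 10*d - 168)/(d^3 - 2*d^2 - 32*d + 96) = (d + 7)/(d - 4)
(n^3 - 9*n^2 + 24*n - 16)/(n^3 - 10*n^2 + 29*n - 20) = (n - 4)/(n - 5)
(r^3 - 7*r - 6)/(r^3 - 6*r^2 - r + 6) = (r^2 - r - 6)/(r^2 - 7*r + 6)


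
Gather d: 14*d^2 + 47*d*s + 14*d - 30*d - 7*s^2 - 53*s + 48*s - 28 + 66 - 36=14*d^2 + d*(47*s - 16) - 7*s^2 - 5*s + 2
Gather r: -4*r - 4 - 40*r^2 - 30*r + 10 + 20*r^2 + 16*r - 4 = -20*r^2 - 18*r + 2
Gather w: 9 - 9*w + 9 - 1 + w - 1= 16 - 8*w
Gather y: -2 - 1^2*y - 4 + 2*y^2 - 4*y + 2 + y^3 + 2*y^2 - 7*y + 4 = y^3 + 4*y^2 - 12*y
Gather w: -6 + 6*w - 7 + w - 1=7*w - 14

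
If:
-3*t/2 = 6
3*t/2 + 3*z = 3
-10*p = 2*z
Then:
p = -3/5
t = -4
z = 3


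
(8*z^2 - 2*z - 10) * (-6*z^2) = -48*z^4 + 12*z^3 + 60*z^2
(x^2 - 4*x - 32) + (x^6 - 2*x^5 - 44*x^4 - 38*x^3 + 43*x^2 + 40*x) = x^6 - 2*x^5 - 44*x^4 - 38*x^3 + 44*x^2 + 36*x - 32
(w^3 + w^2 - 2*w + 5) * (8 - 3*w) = -3*w^4 + 5*w^3 + 14*w^2 - 31*w + 40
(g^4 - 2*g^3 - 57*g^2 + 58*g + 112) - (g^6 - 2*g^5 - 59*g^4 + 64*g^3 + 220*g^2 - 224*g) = -g^6 + 2*g^5 + 60*g^4 - 66*g^3 - 277*g^2 + 282*g + 112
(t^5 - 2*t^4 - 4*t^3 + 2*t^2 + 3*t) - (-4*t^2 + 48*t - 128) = t^5 - 2*t^4 - 4*t^3 + 6*t^2 - 45*t + 128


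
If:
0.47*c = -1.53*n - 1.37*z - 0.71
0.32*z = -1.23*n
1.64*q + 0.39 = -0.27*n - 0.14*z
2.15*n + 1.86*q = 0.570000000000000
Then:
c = 1.77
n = 0.41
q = -0.17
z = -1.59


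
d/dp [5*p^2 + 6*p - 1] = 10*p + 6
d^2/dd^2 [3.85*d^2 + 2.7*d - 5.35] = 7.70000000000000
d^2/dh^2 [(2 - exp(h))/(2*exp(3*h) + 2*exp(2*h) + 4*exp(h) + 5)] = (-16*exp(6*h) + 60*exp(5*h) + 116*exp(4*h) + 202*exp(3*h) - 72*exp(2*h) - 28*exp(h) - 65)*exp(h)/(8*exp(9*h) + 24*exp(8*h) + 72*exp(7*h) + 164*exp(6*h) + 264*exp(5*h) + 396*exp(4*h) + 454*exp(3*h) + 390*exp(2*h) + 300*exp(h) + 125)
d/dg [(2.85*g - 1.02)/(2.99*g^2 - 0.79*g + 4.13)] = (-8.5215*g^2 + 6.0996*g + 10.9647)/(8.9401*g^4 - 4.7242*g^3 + 25.3215*g^2 - 6.5254*g + 17.0569)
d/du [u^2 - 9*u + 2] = 2*u - 9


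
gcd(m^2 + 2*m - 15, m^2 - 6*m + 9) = m - 3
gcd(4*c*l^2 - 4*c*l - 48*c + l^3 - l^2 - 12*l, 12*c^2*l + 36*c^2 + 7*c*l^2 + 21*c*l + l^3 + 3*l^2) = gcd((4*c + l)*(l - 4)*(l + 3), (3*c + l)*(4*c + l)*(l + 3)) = 4*c*l + 12*c + l^2 + 3*l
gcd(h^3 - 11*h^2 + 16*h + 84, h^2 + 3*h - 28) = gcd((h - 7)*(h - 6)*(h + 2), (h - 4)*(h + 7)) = 1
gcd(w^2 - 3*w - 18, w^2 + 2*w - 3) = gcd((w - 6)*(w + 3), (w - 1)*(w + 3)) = w + 3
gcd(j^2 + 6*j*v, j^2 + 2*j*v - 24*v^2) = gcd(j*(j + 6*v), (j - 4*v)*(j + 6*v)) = j + 6*v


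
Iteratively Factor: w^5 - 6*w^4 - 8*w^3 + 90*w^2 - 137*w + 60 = (w - 3)*(w^4 - 3*w^3 - 17*w^2 + 39*w - 20) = (w - 3)*(w - 1)*(w^3 - 2*w^2 - 19*w + 20) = (w - 5)*(w - 3)*(w - 1)*(w^2 + 3*w - 4) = (w - 5)*(w - 3)*(w - 1)^2*(w + 4)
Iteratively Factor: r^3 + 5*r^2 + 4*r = (r + 4)*(r^2 + r) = r*(r + 4)*(r + 1)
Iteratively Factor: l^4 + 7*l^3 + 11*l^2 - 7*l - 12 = (l + 1)*(l^3 + 6*l^2 + 5*l - 12) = (l + 1)*(l + 4)*(l^2 + 2*l - 3) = (l - 1)*(l + 1)*(l + 4)*(l + 3)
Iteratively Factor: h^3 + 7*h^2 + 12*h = (h + 3)*(h^2 + 4*h) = (h + 3)*(h + 4)*(h)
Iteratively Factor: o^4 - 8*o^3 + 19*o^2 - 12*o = (o - 1)*(o^3 - 7*o^2 + 12*o) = (o - 3)*(o - 1)*(o^2 - 4*o) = (o - 4)*(o - 3)*(o - 1)*(o)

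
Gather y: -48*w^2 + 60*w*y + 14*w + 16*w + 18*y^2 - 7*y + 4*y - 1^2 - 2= -48*w^2 + 30*w + 18*y^2 + y*(60*w - 3) - 3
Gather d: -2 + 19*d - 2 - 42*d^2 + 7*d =-42*d^2 + 26*d - 4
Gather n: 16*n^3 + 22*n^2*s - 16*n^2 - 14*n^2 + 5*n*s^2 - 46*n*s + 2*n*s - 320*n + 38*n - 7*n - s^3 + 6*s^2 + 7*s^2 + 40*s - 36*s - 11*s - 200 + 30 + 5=16*n^3 + n^2*(22*s - 30) + n*(5*s^2 - 44*s - 289) - s^3 + 13*s^2 - 7*s - 165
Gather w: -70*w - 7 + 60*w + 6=-10*w - 1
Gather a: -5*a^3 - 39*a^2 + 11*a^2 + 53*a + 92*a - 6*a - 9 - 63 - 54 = -5*a^3 - 28*a^2 + 139*a - 126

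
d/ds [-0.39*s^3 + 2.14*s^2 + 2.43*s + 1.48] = -1.17*s^2 + 4.28*s + 2.43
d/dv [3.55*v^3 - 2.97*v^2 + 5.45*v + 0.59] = 10.65*v^2 - 5.94*v + 5.45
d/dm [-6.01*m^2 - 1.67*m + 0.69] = -12.02*m - 1.67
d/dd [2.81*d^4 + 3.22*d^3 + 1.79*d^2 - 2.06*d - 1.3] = 11.24*d^3 + 9.66*d^2 + 3.58*d - 2.06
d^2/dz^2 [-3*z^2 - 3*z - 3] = -6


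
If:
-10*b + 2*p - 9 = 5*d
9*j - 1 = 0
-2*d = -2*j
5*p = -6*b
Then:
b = -215/279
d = 1/9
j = 1/9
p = 86/93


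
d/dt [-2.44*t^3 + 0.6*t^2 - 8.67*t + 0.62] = -7.32*t^2 + 1.2*t - 8.67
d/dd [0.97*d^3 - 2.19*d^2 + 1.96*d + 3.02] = 2.91*d^2 - 4.38*d + 1.96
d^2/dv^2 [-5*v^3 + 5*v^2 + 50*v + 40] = 10 - 30*v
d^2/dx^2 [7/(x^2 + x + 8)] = 14*(-x^2 - x + (2*x + 1)^2 - 8)/(x^2 + x + 8)^3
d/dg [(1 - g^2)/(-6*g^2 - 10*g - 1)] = 2*(5*g^2 + 7*g + 5)/(36*g^4 + 120*g^3 + 112*g^2 + 20*g + 1)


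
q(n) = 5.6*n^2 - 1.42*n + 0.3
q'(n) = 11.2*n - 1.42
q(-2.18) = 30.01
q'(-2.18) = -25.84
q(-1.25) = 10.82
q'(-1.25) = -15.42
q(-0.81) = 5.12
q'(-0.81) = -10.49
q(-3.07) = 57.44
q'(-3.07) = -35.80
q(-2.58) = 41.24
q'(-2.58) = -30.32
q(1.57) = 11.87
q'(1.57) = 16.16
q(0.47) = 0.87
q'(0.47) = 3.84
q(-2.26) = 32.11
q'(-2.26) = -26.73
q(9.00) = 441.12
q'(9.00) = 99.38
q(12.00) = 789.66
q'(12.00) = 132.98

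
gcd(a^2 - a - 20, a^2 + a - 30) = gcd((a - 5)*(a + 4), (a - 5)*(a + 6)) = a - 5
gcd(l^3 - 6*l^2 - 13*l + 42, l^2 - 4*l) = 1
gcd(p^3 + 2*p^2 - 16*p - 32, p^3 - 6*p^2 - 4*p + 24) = p + 2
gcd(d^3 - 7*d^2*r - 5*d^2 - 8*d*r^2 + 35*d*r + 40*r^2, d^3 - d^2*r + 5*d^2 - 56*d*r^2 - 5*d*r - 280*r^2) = -d + 8*r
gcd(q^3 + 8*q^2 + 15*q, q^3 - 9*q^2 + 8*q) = q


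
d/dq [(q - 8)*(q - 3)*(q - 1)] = 3*q^2 - 24*q + 35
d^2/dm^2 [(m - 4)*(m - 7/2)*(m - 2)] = 6*m - 19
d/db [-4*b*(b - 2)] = 8 - 8*b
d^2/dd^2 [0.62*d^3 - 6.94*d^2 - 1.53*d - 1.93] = 3.72*d - 13.88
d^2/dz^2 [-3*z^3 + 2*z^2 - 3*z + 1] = 4 - 18*z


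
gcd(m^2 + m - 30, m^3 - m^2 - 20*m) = m - 5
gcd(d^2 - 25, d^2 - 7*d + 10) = d - 5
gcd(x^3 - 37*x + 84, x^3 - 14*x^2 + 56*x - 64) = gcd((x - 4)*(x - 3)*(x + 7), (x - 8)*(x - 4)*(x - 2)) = x - 4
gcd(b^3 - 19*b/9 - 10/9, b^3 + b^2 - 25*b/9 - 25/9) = b^2 - 2*b/3 - 5/3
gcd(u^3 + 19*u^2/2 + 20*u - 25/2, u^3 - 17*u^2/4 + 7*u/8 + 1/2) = u - 1/2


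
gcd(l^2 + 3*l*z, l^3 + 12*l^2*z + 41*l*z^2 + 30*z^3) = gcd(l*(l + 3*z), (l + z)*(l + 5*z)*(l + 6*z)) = 1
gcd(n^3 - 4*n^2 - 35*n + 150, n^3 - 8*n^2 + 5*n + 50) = n^2 - 10*n + 25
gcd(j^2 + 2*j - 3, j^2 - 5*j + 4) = j - 1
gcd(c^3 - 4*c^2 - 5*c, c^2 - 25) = c - 5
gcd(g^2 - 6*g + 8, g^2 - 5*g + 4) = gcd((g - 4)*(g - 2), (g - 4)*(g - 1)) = g - 4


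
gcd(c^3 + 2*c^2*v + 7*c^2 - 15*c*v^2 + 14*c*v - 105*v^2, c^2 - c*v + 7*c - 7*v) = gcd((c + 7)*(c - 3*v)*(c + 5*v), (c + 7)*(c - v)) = c + 7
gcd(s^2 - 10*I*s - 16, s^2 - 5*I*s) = 1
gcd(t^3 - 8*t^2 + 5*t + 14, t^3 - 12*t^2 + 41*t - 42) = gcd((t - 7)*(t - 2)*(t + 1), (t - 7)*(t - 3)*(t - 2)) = t^2 - 9*t + 14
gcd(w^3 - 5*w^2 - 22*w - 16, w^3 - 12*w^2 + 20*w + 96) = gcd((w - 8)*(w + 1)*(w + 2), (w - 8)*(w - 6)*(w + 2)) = w^2 - 6*w - 16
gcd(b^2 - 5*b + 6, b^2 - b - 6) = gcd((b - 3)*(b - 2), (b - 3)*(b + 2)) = b - 3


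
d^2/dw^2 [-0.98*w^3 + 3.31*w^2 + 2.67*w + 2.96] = 6.62 - 5.88*w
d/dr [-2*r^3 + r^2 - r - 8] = -6*r^2 + 2*r - 1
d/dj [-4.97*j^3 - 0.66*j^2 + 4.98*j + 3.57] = -14.91*j^2 - 1.32*j + 4.98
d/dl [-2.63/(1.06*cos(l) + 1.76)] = -2.7878*sin(l)/(1.06*cos(l) + 1.76)^2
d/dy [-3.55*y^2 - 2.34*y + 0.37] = -7.1*y - 2.34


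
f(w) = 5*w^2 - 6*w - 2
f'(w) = 10*w - 6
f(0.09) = -2.50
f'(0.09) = -5.10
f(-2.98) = 60.28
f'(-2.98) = -35.80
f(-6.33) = 236.32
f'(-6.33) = -69.30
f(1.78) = 3.16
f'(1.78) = 11.80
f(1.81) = 3.52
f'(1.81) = 12.10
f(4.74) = 81.90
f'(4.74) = 41.40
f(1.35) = -0.99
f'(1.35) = 7.50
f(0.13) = -2.70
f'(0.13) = -4.70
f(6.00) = 142.00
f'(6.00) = 54.00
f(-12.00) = 790.00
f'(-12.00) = -126.00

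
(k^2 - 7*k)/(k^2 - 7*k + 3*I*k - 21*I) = k/(k + 3*I)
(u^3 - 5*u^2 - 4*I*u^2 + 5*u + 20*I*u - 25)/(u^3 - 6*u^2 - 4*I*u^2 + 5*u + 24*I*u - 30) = (u - 5)/(u - 6)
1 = 1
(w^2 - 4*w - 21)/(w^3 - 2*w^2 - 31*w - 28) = (w + 3)/(w^2 + 5*w + 4)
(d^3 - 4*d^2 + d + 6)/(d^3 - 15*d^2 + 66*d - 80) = (d^2 - 2*d - 3)/(d^2 - 13*d + 40)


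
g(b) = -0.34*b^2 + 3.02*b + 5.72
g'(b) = 3.02 - 0.68*b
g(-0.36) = 4.59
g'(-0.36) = 3.26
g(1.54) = 9.56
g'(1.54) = 1.97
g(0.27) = 6.51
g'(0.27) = 2.84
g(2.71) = 11.41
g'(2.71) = 1.18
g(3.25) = 11.94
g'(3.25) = 0.81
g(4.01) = 12.36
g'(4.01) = 0.29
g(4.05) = 12.37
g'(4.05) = 0.27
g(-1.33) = 1.10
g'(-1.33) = 3.92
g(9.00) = 5.36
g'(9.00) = -3.10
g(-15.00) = -116.08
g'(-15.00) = 13.22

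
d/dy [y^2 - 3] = 2*y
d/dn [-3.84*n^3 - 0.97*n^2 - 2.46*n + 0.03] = -11.52*n^2 - 1.94*n - 2.46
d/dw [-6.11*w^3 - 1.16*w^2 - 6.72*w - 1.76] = -18.33*w^2 - 2.32*w - 6.72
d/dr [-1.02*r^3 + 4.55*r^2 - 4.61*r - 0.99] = -3.06*r^2 + 9.1*r - 4.61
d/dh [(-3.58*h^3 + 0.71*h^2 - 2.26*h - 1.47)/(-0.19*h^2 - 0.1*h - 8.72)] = (0.6802*h^4 + 0.716*h^3 + 93.1524*h^2 - 12.941*h + 19.5602)/(0.0361*h^4 + 0.038*h^3 + 3.3236*h^2 + 1.744*h + 76.0384)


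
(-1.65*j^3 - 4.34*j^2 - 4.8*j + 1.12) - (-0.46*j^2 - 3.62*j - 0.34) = -1.65*j^3 - 3.88*j^2 - 1.18*j + 1.46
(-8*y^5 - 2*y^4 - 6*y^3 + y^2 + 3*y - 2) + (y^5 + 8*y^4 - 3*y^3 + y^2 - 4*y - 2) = -7*y^5 + 6*y^4 - 9*y^3 + 2*y^2 - y - 4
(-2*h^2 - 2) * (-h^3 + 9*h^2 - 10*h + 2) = 2*h^5 - 18*h^4 + 22*h^3 - 22*h^2 + 20*h - 4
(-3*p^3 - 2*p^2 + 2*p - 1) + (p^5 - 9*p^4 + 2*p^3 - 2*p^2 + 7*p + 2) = p^5 - 9*p^4 - p^3 - 4*p^2 + 9*p + 1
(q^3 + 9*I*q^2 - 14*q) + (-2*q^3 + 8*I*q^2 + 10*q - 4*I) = -q^3 + 17*I*q^2 - 4*q - 4*I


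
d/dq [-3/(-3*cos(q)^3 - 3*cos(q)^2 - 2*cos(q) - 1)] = 3*(9*cos(q)^2 + 6*cos(q) + 2)*sin(q)/(3*cos(q)^3 + 3*cos(q)^2 + 2*cos(q) + 1)^2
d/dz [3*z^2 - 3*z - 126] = 6*z - 3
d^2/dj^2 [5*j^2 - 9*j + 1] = 10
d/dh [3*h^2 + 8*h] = 6*h + 8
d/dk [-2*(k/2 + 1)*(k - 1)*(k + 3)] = -3*k^2 - 8*k - 1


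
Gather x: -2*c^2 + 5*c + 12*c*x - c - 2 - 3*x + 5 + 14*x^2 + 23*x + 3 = -2*c^2 + 4*c + 14*x^2 + x*(12*c + 20) + 6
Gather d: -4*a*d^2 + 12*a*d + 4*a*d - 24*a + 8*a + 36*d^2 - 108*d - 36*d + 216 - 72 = -16*a + d^2*(36 - 4*a) + d*(16*a - 144) + 144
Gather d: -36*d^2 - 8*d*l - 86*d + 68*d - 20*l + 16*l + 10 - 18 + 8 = -36*d^2 + d*(-8*l - 18) - 4*l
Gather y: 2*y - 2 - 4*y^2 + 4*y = -4*y^2 + 6*y - 2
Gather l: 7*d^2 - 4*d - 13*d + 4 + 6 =7*d^2 - 17*d + 10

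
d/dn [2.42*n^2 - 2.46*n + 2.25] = 4.84*n - 2.46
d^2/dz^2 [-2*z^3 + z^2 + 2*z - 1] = 2 - 12*z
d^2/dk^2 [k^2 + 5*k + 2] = 2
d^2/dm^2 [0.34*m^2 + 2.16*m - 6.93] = 0.680000000000000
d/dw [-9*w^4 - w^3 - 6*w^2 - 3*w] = -36*w^3 - 3*w^2 - 12*w - 3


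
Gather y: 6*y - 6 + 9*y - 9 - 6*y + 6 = 9*y - 9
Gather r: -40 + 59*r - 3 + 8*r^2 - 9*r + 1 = 8*r^2 + 50*r - 42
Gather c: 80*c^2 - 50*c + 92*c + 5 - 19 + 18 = 80*c^2 + 42*c + 4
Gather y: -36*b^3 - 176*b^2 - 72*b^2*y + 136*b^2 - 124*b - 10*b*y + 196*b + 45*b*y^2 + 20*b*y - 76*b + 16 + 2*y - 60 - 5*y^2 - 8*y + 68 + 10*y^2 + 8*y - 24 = -36*b^3 - 40*b^2 - 4*b + y^2*(45*b + 5) + y*(-72*b^2 + 10*b + 2)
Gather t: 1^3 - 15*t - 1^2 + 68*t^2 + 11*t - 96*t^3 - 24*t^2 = -96*t^3 + 44*t^2 - 4*t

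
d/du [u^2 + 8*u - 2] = 2*u + 8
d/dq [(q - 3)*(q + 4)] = 2*q + 1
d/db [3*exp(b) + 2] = 3*exp(b)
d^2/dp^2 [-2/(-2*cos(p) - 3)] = 4*(3*cos(p) - cos(2*p) + 3)/(2*cos(p) + 3)^3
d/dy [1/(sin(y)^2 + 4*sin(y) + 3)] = -2*(sin(y) + 2)*cos(y)/(sin(y)^2 + 4*sin(y) + 3)^2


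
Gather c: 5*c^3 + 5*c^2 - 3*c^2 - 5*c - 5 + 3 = 5*c^3 + 2*c^2 - 5*c - 2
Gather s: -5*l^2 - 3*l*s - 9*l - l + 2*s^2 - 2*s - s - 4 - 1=-5*l^2 - 10*l + 2*s^2 + s*(-3*l - 3) - 5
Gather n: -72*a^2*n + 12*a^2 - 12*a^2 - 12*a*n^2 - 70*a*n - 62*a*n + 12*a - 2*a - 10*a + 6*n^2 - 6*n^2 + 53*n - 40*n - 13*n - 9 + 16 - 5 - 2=-12*a*n^2 + n*(-72*a^2 - 132*a)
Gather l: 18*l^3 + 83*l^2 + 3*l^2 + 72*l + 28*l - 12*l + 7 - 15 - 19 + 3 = 18*l^3 + 86*l^2 + 88*l - 24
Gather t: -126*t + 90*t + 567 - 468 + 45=144 - 36*t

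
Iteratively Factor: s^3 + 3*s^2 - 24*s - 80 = (s - 5)*(s^2 + 8*s + 16) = (s - 5)*(s + 4)*(s + 4)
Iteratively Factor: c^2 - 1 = (c + 1)*(c - 1)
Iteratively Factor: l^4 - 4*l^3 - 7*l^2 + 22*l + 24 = (l + 1)*(l^3 - 5*l^2 - 2*l + 24) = (l + 1)*(l + 2)*(l^2 - 7*l + 12) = (l - 4)*(l + 1)*(l + 2)*(l - 3)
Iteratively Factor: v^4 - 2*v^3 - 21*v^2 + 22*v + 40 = (v + 4)*(v^3 - 6*v^2 + 3*v + 10) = (v - 2)*(v + 4)*(v^2 - 4*v - 5) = (v - 2)*(v + 1)*(v + 4)*(v - 5)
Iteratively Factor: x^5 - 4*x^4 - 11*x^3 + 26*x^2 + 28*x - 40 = (x + 2)*(x^4 - 6*x^3 + x^2 + 24*x - 20) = (x - 2)*(x + 2)*(x^3 - 4*x^2 - 7*x + 10) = (x - 2)*(x - 1)*(x + 2)*(x^2 - 3*x - 10) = (x - 5)*(x - 2)*(x - 1)*(x + 2)*(x + 2)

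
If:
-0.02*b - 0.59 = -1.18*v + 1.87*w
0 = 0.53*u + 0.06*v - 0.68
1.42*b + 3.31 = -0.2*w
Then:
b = -0.140845070422535*w - 2.33098591549296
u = 1.23088772481387 - 0.179134931108879*w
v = 1.58235855812843*w + 0.460491764144187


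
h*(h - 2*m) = h^2 - 2*h*m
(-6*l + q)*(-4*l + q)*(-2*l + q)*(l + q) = -48*l^4 - 4*l^3*q + 32*l^2*q^2 - 11*l*q^3 + q^4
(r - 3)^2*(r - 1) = r^3 - 7*r^2 + 15*r - 9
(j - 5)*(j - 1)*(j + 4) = j^3 - 2*j^2 - 19*j + 20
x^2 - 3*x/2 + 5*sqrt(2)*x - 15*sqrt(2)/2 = (x - 3/2)*(x + 5*sqrt(2))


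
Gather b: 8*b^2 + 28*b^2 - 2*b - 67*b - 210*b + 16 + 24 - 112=36*b^2 - 279*b - 72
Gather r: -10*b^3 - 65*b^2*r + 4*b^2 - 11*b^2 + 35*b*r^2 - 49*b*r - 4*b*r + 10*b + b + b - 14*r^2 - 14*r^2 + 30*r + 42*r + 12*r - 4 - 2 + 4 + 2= -10*b^3 - 7*b^2 + 12*b + r^2*(35*b - 28) + r*(-65*b^2 - 53*b + 84)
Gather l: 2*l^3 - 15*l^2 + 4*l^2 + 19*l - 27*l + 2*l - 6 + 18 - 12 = 2*l^3 - 11*l^2 - 6*l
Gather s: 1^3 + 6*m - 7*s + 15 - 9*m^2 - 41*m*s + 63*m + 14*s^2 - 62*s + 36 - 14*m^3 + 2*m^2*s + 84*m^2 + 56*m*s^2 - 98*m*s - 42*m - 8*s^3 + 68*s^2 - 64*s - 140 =-14*m^3 + 75*m^2 + 27*m - 8*s^3 + s^2*(56*m + 82) + s*(2*m^2 - 139*m - 133) - 88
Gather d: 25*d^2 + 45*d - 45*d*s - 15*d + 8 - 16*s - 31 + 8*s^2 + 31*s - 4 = 25*d^2 + d*(30 - 45*s) + 8*s^2 + 15*s - 27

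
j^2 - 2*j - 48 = (j - 8)*(j + 6)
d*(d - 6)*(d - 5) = d^3 - 11*d^2 + 30*d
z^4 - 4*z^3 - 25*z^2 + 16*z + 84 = (z - 7)*(z - 2)*(z + 2)*(z + 3)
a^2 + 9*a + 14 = (a + 2)*(a + 7)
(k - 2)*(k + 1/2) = k^2 - 3*k/2 - 1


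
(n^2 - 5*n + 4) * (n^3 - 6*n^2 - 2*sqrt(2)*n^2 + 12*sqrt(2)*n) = n^5 - 11*n^4 - 2*sqrt(2)*n^4 + 22*sqrt(2)*n^3 + 34*n^3 - 68*sqrt(2)*n^2 - 24*n^2 + 48*sqrt(2)*n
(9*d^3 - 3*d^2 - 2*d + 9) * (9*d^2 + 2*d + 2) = 81*d^5 - 9*d^4 - 6*d^3 + 71*d^2 + 14*d + 18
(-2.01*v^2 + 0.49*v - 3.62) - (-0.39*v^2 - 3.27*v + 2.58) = -1.62*v^2 + 3.76*v - 6.2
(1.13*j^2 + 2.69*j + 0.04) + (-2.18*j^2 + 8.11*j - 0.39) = -1.05*j^2 + 10.8*j - 0.35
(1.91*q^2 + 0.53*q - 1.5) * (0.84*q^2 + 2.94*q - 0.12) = 1.6044*q^4 + 6.0606*q^3 + 0.069*q^2 - 4.4736*q + 0.18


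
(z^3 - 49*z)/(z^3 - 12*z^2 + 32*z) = (z^2 - 49)/(z^2 - 12*z + 32)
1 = 1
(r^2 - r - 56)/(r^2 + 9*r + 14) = (r - 8)/(r + 2)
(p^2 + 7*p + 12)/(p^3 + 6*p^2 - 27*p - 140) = (p + 3)/(p^2 + 2*p - 35)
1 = 1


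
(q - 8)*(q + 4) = q^2 - 4*q - 32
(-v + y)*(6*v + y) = -6*v^2 + 5*v*y + y^2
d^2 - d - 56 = (d - 8)*(d + 7)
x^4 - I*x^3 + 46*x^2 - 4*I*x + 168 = (x - 7*I)*(x - 2*I)*(x + 2*I)*(x + 6*I)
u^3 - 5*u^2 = u^2*(u - 5)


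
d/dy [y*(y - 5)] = 2*y - 5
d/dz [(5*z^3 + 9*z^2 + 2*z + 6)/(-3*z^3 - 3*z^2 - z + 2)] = (12*z^4 + 2*z^3 + 81*z^2 + 72*z + 10)/(9*z^6 + 18*z^5 + 15*z^4 - 6*z^3 - 11*z^2 - 4*z + 4)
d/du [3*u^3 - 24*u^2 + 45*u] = 9*u^2 - 48*u + 45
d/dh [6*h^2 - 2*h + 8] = 12*h - 2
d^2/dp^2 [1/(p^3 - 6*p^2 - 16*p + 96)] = 2*(3*(2 - p)*(p^3 - 6*p^2 - 16*p + 96) + (-3*p^2 + 12*p + 16)^2)/(p^3 - 6*p^2 - 16*p + 96)^3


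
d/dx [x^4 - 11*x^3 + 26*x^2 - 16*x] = 4*x^3 - 33*x^2 + 52*x - 16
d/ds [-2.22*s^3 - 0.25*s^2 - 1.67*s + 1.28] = -6.66*s^2 - 0.5*s - 1.67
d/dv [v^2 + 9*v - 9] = 2*v + 9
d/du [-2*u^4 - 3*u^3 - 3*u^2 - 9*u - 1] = -8*u^3 - 9*u^2 - 6*u - 9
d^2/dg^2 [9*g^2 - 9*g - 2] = 18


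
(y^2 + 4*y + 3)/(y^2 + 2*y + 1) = (y + 3)/(y + 1)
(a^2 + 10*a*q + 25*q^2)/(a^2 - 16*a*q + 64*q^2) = (a^2 + 10*a*q + 25*q^2)/(a^2 - 16*a*q + 64*q^2)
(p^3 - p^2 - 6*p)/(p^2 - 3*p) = p + 2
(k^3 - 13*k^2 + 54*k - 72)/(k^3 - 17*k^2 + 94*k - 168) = (k - 3)/(k - 7)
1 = 1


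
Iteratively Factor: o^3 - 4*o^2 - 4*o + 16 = (o - 2)*(o^2 - 2*o - 8) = (o - 4)*(o - 2)*(o + 2)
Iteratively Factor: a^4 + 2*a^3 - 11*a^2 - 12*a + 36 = (a + 3)*(a^3 - a^2 - 8*a + 12) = (a + 3)^2*(a^2 - 4*a + 4) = (a - 2)*(a + 3)^2*(a - 2)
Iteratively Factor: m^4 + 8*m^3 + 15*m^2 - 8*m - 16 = (m - 1)*(m^3 + 9*m^2 + 24*m + 16) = (m - 1)*(m + 4)*(m^2 + 5*m + 4) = (m - 1)*(m + 4)^2*(m + 1)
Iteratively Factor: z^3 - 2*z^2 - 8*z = (z)*(z^2 - 2*z - 8) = z*(z - 4)*(z + 2)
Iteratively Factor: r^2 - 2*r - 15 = (r + 3)*(r - 5)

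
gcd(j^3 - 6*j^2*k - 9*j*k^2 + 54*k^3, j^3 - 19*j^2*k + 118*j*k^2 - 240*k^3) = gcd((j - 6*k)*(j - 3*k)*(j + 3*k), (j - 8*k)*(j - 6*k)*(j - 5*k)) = j - 6*k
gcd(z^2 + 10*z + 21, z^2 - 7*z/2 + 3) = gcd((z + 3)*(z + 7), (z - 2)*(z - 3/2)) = 1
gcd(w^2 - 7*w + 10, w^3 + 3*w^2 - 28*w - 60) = w - 5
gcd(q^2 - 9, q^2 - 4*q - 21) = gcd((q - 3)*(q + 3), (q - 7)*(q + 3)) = q + 3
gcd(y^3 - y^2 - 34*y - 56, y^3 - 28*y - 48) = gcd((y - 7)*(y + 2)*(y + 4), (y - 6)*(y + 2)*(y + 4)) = y^2 + 6*y + 8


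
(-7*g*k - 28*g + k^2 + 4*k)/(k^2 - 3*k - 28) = (-7*g + k)/(k - 7)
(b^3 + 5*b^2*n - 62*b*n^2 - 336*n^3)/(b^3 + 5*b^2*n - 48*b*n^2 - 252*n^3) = (b^2 - b*n - 56*n^2)/(b^2 - b*n - 42*n^2)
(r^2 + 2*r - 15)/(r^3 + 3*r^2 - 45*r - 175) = (r - 3)/(r^2 - 2*r - 35)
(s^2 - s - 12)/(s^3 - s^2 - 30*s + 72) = (s + 3)/(s^2 + 3*s - 18)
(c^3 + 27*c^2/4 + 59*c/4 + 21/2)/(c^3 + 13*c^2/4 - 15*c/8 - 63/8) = 2*(c + 2)/(2*c - 3)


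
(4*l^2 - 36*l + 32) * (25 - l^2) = -4*l^4 + 36*l^3 + 68*l^2 - 900*l + 800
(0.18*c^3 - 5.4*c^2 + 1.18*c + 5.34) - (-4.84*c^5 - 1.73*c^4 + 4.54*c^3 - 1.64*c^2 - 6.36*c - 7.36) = 4.84*c^5 + 1.73*c^4 - 4.36*c^3 - 3.76*c^2 + 7.54*c + 12.7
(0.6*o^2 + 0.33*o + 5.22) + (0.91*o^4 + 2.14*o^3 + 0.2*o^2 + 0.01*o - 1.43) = 0.91*o^4 + 2.14*o^3 + 0.8*o^2 + 0.34*o + 3.79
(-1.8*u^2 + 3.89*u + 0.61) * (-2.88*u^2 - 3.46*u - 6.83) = 5.184*u^4 - 4.9752*u^3 - 2.9222*u^2 - 28.6793*u - 4.1663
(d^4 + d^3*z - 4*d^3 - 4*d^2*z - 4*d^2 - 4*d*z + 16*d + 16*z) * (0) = 0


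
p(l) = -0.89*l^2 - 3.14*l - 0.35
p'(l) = -1.78*l - 3.14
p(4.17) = -28.92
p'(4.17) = -10.56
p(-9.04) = -44.70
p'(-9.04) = 12.95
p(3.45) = -21.78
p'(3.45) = -9.28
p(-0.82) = 1.63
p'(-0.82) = -1.68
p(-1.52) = 2.37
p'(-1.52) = -0.43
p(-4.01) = -2.07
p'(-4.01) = 4.00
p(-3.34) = 0.21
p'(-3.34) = 2.81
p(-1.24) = 2.18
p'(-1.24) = -0.93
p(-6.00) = -13.55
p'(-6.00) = 7.54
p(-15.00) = -153.50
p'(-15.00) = 23.56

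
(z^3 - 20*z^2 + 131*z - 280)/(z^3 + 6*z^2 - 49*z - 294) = (z^2 - 13*z + 40)/(z^2 + 13*z + 42)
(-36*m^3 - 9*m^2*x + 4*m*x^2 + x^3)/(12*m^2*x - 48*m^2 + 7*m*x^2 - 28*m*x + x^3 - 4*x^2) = (-3*m + x)/(x - 4)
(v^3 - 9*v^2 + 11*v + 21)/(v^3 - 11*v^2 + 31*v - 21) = (v + 1)/(v - 1)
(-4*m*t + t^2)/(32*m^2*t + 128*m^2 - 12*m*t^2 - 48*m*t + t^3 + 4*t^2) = t/(-8*m*t - 32*m + t^2 + 4*t)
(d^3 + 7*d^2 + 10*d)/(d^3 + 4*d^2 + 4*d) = (d + 5)/(d + 2)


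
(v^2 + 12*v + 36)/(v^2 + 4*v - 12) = (v + 6)/(v - 2)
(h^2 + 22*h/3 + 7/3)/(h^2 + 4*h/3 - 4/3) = (3*h^2 + 22*h + 7)/(3*h^2 + 4*h - 4)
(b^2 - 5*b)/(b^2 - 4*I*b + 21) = b*(b - 5)/(b^2 - 4*I*b + 21)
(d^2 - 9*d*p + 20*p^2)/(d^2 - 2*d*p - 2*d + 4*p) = (d^2 - 9*d*p + 20*p^2)/(d^2 - 2*d*p - 2*d + 4*p)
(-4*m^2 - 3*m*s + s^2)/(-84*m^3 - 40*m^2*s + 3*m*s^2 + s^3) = (4*m^2 + 3*m*s - s^2)/(84*m^3 + 40*m^2*s - 3*m*s^2 - s^3)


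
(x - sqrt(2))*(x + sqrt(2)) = x^2 - 2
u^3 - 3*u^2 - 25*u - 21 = (u - 7)*(u + 1)*(u + 3)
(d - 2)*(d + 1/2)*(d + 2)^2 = d^4 + 5*d^3/2 - 3*d^2 - 10*d - 4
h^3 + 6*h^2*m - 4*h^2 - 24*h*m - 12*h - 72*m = (h - 6)*(h + 2)*(h + 6*m)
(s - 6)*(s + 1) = s^2 - 5*s - 6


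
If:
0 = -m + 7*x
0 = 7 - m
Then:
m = 7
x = 1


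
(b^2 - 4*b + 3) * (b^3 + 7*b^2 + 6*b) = b^5 + 3*b^4 - 19*b^3 - 3*b^2 + 18*b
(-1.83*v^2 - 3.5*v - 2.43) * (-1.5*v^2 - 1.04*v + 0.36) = 2.745*v^4 + 7.1532*v^3 + 6.6262*v^2 + 1.2672*v - 0.8748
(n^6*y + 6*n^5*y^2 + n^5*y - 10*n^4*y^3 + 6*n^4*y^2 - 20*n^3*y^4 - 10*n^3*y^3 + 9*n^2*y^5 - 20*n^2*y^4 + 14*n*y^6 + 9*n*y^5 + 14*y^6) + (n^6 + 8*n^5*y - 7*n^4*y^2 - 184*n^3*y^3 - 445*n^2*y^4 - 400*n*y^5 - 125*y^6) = n^6*y + n^6 + 6*n^5*y^2 + 9*n^5*y - 10*n^4*y^3 - n^4*y^2 - 20*n^3*y^4 - 194*n^3*y^3 + 9*n^2*y^5 - 465*n^2*y^4 + 14*n*y^6 - 391*n*y^5 - 111*y^6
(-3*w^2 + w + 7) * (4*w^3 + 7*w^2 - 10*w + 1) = -12*w^5 - 17*w^4 + 65*w^3 + 36*w^2 - 69*w + 7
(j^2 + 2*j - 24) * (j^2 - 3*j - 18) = j^4 - j^3 - 48*j^2 + 36*j + 432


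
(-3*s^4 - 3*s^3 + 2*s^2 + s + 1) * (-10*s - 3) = 30*s^5 + 39*s^4 - 11*s^3 - 16*s^2 - 13*s - 3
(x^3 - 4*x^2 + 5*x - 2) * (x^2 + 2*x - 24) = x^5 - 2*x^4 - 27*x^3 + 104*x^2 - 124*x + 48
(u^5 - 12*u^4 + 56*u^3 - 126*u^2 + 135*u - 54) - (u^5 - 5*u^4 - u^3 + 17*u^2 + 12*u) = -7*u^4 + 57*u^3 - 143*u^2 + 123*u - 54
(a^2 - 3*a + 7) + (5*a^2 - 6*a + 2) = 6*a^2 - 9*a + 9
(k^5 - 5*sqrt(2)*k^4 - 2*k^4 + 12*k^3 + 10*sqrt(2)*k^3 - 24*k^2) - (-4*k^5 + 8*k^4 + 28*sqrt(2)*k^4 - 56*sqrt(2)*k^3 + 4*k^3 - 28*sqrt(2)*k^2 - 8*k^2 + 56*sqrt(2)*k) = 5*k^5 - 33*sqrt(2)*k^4 - 10*k^4 + 8*k^3 + 66*sqrt(2)*k^3 - 16*k^2 + 28*sqrt(2)*k^2 - 56*sqrt(2)*k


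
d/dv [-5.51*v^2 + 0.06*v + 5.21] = 0.06 - 11.02*v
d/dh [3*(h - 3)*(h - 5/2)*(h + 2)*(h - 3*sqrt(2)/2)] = 12*h^3 - 63*h^2/2 - 27*sqrt(2)*h^2/2 - 21*h + 63*sqrt(2)*h/2 + 63*sqrt(2)/4 + 45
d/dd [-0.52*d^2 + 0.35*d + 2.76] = 0.35 - 1.04*d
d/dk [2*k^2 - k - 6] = 4*k - 1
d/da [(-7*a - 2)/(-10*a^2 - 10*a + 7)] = (-70*a^2 - 40*a - 69)/(100*a^4 + 200*a^3 - 40*a^2 - 140*a + 49)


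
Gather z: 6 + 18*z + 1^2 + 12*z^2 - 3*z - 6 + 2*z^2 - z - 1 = 14*z^2 + 14*z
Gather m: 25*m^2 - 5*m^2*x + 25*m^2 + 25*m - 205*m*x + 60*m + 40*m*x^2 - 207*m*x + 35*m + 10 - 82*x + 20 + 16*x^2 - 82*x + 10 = m^2*(50 - 5*x) + m*(40*x^2 - 412*x + 120) + 16*x^2 - 164*x + 40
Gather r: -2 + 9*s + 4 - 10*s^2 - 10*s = -10*s^2 - s + 2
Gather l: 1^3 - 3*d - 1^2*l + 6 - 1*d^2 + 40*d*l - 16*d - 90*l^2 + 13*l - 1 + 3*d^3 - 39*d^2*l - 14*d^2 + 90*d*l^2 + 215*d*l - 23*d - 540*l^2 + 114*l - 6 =3*d^3 - 15*d^2 - 42*d + l^2*(90*d - 630) + l*(-39*d^2 + 255*d + 126)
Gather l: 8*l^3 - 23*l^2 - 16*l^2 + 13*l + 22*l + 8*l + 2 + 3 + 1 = 8*l^3 - 39*l^2 + 43*l + 6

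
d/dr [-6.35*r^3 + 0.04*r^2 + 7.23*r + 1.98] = -19.05*r^2 + 0.08*r + 7.23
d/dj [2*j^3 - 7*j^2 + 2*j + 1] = 6*j^2 - 14*j + 2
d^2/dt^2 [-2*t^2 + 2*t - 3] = -4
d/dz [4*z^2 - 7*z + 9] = 8*z - 7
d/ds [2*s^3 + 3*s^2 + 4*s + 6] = 6*s^2 + 6*s + 4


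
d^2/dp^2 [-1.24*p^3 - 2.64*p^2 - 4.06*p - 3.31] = -7.44*p - 5.28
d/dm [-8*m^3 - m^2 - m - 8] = -24*m^2 - 2*m - 1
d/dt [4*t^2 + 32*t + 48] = 8*t + 32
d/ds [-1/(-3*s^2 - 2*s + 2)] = 2*(-3*s - 1)/(3*s^2 + 2*s - 2)^2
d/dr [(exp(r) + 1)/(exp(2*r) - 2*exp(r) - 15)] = (2*(1 - exp(r))*(exp(r) + 1) + exp(2*r) - 2*exp(r) - 15)*exp(r)/(-exp(2*r) + 2*exp(r) + 15)^2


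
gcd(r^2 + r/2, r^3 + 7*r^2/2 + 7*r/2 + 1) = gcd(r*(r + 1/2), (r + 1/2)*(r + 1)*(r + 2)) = r + 1/2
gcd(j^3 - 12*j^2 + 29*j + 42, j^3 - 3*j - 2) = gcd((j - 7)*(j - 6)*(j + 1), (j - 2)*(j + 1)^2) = j + 1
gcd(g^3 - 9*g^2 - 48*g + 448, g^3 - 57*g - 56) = g^2 - g - 56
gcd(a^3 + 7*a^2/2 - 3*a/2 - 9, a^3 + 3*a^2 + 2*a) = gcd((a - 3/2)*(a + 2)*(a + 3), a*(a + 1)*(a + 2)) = a + 2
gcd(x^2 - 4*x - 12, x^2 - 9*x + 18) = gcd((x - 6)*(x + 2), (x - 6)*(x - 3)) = x - 6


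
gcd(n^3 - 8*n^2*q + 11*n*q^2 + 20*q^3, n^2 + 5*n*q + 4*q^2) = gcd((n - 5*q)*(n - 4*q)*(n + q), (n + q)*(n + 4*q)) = n + q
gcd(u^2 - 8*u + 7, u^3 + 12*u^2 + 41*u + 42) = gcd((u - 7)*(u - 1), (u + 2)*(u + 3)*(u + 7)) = 1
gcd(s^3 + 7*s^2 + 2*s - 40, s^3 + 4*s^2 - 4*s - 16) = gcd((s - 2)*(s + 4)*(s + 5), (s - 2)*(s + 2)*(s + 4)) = s^2 + 2*s - 8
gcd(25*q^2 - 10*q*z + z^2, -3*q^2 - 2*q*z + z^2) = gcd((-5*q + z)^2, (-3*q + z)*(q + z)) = 1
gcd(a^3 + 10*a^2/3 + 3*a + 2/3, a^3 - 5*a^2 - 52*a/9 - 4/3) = a + 1/3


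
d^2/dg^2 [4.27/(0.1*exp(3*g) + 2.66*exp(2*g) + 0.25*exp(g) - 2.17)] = (4.27*(0.3*exp(2*g) + 5.32*exp(g) + 0.25)*(0.6*exp(2*g) + 10.64*exp(g) + 0.5)*exp(g) - (3.843*exp(2*g) + 45.4328*exp(g) + 1.0675)*(0.1*exp(3*g) + 2.66*exp(2*g) + 0.25*exp(g) - 2.17))*exp(g)/(0.1*exp(3*g) + 2.66*exp(2*g) + 0.25*exp(g) - 2.17)^3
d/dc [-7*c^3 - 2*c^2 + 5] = c*(-21*c - 4)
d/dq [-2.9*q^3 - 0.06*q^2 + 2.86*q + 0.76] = -8.7*q^2 - 0.12*q + 2.86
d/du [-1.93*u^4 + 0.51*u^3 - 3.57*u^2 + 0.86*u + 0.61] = -7.72*u^3 + 1.53*u^2 - 7.14*u + 0.86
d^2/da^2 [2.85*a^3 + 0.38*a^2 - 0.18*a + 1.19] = 17.1*a + 0.76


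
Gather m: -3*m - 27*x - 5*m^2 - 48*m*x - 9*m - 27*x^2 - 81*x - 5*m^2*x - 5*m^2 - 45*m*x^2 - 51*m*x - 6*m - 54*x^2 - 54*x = m^2*(-5*x - 10) + m*(-45*x^2 - 99*x - 18) - 81*x^2 - 162*x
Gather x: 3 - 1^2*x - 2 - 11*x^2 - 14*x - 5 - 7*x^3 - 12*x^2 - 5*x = -7*x^3 - 23*x^2 - 20*x - 4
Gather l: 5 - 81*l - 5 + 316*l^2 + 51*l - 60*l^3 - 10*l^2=-60*l^3 + 306*l^2 - 30*l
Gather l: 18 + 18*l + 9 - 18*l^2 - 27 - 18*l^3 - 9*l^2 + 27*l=-18*l^3 - 27*l^2 + 45*l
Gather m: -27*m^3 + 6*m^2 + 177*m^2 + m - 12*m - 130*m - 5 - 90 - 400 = -27*m^3 + 183*m^2 - 141*m - 495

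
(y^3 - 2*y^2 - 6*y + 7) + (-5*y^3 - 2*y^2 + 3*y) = -4*y^3 - 4*y^2 - 3*y + 7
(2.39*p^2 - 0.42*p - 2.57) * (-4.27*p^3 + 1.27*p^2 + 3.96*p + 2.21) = -10.2053*p^5 + 4.8287*p^4 + 19.9049*p^3 + 0.3548*p^2 - 11.1054*p - 5.6797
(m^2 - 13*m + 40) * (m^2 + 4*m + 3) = m^4 - 9*m^3 - 9*m^2 + 121*m + 120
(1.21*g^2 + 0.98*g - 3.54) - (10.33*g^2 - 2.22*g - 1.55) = -9.12*g^2 + 3.2*g - 1.99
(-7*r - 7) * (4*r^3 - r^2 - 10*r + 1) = -28*r^4 - 21*r^3 + 77*r^2 + 63*r - 7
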